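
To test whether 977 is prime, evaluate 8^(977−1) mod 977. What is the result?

1

8^1 ≡ 8 (mod 977)
8^2 ≡ 8^2 = 64 ≡ 64 (mod 977)
8^4 ≡ 64^2 = 4096 ≡ 188 (mod 977)
8^8 ≡ 188^2 = 35344 ≡ 172 (mod 977)
8^16 ≡ 172^2 = 29584 ≡ 274 (mod 977)
8^32 ≡ 274^2 = 75076 ≡ 824 (mod 977)
8^64 ≡ 824^2 = 678976 ≡ 938 (mod 977)
8^128 ≡ 938^2 = 879844 ≡ 544 (mod 977)
8^256 ≡ 544^2 = 295936 ≡ 882 (mod 977)
8^512 ≡ 882^2 = 777924 ≡ 232 (mod 977)
976 = 512 + 256 + 128 + 64 + 16 in binary powers of 2.
So 8^976 ≡ 232 · 882 · 544 · 938 · 274 ≡ 1 (mod 977).
Since the result is 1, base 8 gives no evidence that 977 is composite.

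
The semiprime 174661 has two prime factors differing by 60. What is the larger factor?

449

Since p = q + 60, we have 174661 = q(q + 60), so q² + 60q − 174661 = 0.
Discriminant: 60² + 4·174661 = 3600 + 698644 = 702244; √702244 = 838.
q = (−60 + 838)/2 = 389, and p = q + 60 = 449.
Check: 389 · 449 = 174661.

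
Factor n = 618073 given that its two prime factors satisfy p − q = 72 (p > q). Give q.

751

Since p = q + 72, we have 618073 = q(q + 72), so q² + 72q − 618073 = 0.
Discriminant: 72² + 4·618073 = 5184 + 2472292 = 2477476; √2477476 = 1574.
q = (−72 + 1574)/2 = 751, and p = q + 72 = 823.
Check: 751 · 823 = 618073.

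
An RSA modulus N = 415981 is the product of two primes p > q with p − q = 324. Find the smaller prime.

503

Since p = q + 324, we have 415981 = q(q + 324), so q² + 324q − 415981 = 0.
Discriminant: 324² + 4·415981 = 104976 + 1663924 = 1768900; √1768900 = 1330.
q = (−324 + 1330)/2 = 503, and p = q + 324 = 827.
Check: 503 · 827 = 415981.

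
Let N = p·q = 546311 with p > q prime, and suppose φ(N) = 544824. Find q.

659

φ(n) = (p−1)(q−1) = n − (p+q) + 1, so p + q = 546311 − 544824 + 1 = 1488.
p and q are the roots of t² − 1488t + 546311 = 0.
Discriminant: 1488² − 4·546311 = 2214144 − 2185244 = 28900; √28900 = 170.
q = (1488 − 170)/2 = 659, p = (1488 + 170)/2 = 829.
Check: 659 · 829 = 546311.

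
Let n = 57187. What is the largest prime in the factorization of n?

57187 = 13 · 4399
4399 = 53 · 83
83 is prime.
So 57187 = 13 · 53 · 83; the largest prime factor is 83.

83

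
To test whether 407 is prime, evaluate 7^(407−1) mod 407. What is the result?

81

7^1 ≡ 7 (mod 407)
7^2 ≡ 7^2 = 49 ≡ 49 (mod 407)
7^4 ≡ 49^2 = 2401 ≡ 366 (mod 407)
7^8 ≡ 366^2 = 133956 ≡ 53 (mod 407)
7^16 ≡ 53^2 = 2809 ≡ 367 (mod 407)
7^32 ≡ 367^2 = 134689 ≡ 379 (mod 407)
7^64 ≡ 379^2 = 143641 ≡ 377 (mod 407)
7^128 ≡ 377^2 = 142129 ≡ 86 (mod 407)
7^256 ≡ 86^2 = 7396 ≡ 70 (mod 407)
406 = 256 + 128 + 16 + 4 + 2 in binary powers of 2.
So 7^406 ≡ 70 · 86 · 367 · 366 · 49 ≡ 81 (mod 407).
Since 81 ≠ 1, base 7 is a Fermat witness: 407 is composite.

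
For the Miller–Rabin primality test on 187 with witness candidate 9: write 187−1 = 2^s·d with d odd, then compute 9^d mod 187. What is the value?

25

187 − 1 = 186 = 2^1 · 93, so d = 93.
9^1 ≡ 9 (mod 187)
9^2 ≡ 9^2 = 81 ≡ 81 (mod 187)
9^4 ≡ 81^2 = 6561 ≡ 16 (mod 187)
9^8 ≡ 16^2 = 256 ≡ 69 (mod 187)
9^16 ≡ 69^2 = 4761 ≡ 86 (mod 187)
9^32 ≡ 86^2 = 7396 ≡ 103 (mod 187)
9^64 ≡ 103^2 = 10609 ≡ 137 (mod 187)
93 = 64 + 16 + 8 + 4 + 1 in binary powers of 2.
So 9^93 ≡ 137 · 86 · 69 · 16 · 9 ≡ 25 (mod 187).
Squaring chain: 25; never reaches −1, so base 9 is a Miller–Rabin witness that 187 is composite.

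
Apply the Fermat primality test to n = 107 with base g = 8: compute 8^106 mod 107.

1

8^1 ≡ 8 (mod 107)
8^2 ≡ 8^2 = 64 ≡ 64 (mod 107)
8^4 ≡ 64^2 = 4096 ≡ 30 (mod 107)
8^8 ≡ 30^2 = 900 ≡ 44 (mod 107)
8^16 ≡ 44^2 = 1936 ≡ 10 (mod 107)
8^32 ≡ 10^2 = 100 ≡ 100 (mod 107)
8^64 ≡ 100^2 = 10000 ≡ 49 (mod 107)
106 = 64 + 32 + 8 + 2 in binary powers of 2.
So 8^106 ≡ 49 · 100 · 44 · 64 ≡ 1 (mod 107).
Since the result is 1, base 8 gives no evidence that 107 is composite.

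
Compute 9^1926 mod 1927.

9^1 ≡ 9 (mod 1927)
9^2 ≡ 9^2 = 81 ≡ 81 (mod 1927)
9^4 ≡ 81^2 = 6561 ≡ 780 (mod 1927)
9^8 ≡ 780^2 = 608400 ≡ 1395 (mod 1927)
9^16 ≡ 1395^2 = 1946025 ≡ 1682 (mod 1927)
9^32 ≡ 1682^2 = 2829124 ≡ 288 (mod 1927)
9^64 ≡ 288^2 = 82944 ≡ 83 (mod 1927)
9^128 ≡ 83^2 = 6889 ≡ 1108 (mod 1927)
9^256 ≡ 1108^2 = 1227664 ≡ 165 (mod 1927)
9^512 ≡ 165^2 = 27225 ≡ 247 (mod 1927)
9^1024 ≡ 247^2 = 61009 ≡ 1272 (mod 1927)
1926 = 1024 + 512 + 256 + 128 + 4 + 2 in binary powers of 2.
So 9^1926 ≡ 1272 · 247 · 165 · 1108 · 780 · 81 ≡ 286 (mod 1927).
Since 286 ≠ 1, base 9 is a Fermat witness: 1927 is composite.

286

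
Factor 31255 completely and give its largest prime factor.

31255 = 5 · 6251
6251 = 7 · 893
893 = 19 · 47
47 is prime.
So 31255 = 5 · 7 · 19 · 47; the largest prime factor is 47.

47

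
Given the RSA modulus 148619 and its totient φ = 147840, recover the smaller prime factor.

φ(n) = (p−1)(q−1) = n − (p+q) + 1, so p + q = 148619 − 147840 + 1 = 780.
p and q are the roots of t² − 780t + 148619 = 0.
Discriminant: 780² − 4·148619 = 608400 − 594476 = 13924; √13924 = 118.
q = (780 − 118)/2 = 331, p = (780 + 118)/2 = 449.
Check: 331 · 449 = 148619.

331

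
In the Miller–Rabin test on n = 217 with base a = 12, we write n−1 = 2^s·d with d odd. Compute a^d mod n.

217 − 1 = 216 = 2^3 · 27, so d = 27.
12^1 ≡ 12 (mod 217)
12^2 ≡ 12^2 = 144 ≡ 144 (mod 217)
12^4 ≡ 144^2 = 20736 ≡ 121 (mod 217)
12^8 ≡ 121^2 = 14641 ≡ 102 (mod 217)
12^16 ≡ 102^2 = 10404 ≡ 205 (mod 217)
27 = 16 + 8 + 2 + 1 in binary powers of 2.
So 12^27 ≡ 205 · 102 · 144 · 12 ≡ 27 (mod 217).
Squaring chain: 27 → 78 → 8; never reaches −1, so base 12 is a Miller–Rabin witness that 217 is composite.

27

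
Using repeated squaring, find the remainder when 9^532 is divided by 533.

165

9^1 ≡ 9 (mod 533)
9^2 ≡ 9^2 = 81 ≡ 81 (mod 533)
9^4 ≡ 81^2 = 6561 ≡ 165 (mod 533)
9^8 ≡ 165^2 = 27225 ≡ 42 (mod 533)
9^16 ≡ 42^2 = 1764 ≡ 165 (mod 533)
9^32 ≡ 165^2 = 27225 ≡ 42 (mod 533)
9^64 ≡ 42^2 = 1764 ≡ 165 (mod 533)
9^128 ≡ 165^2 = 27225 ≡ 42 (mod 533)
9^256 ≡ 42^2 = 1764 ≡ 165 (mod 533)
9^512 ≡ 165^2 = 27225 ≡ 42 (mod 533)
532 = 512 + 16 + 4 in binary powers of 2.
So 9^532 ≡ 42 · 165 · 165 ≡ 165 (mod 533).
Since 165 ≠ 1, base 9 is a Fermat witness: 533 is composite.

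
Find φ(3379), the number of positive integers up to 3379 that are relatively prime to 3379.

3240

Factor: 3379 = 31 · 109.
φ(3379) = (31−1) · (109−1) = 30 · 108 = 3240.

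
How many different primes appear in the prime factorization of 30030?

30030 = 2 · 15015
15015 = 3 · 5005
5005 = 5 · 1001
1001 = 7 · 143
143 = 11 · 13
30030 = 2 · 3 · 5 · 7 · 11 · 13, which has 6 distinct prime factors.

6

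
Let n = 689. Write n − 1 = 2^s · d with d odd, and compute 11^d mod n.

93

689 − 1 = 688 = 2^4 · 43, so d = 43.
11^1 ≡ 11 (mod 689)
11^2 ≡ 11^2 = 121 ≡ 121 (mod 689)
11^4 ≡ 121^2 = 14641 ≡ 172 (mod 689)
11^8 ≡ 172^2 = 29584 ≡ 646 (mod 689)
11^16 ≡ 646^2 = 417316 ≡ 471 (mod 689)
11^32 ≡ 471^2 = 221841 ≡ 672 (mod 689)
43 = 32 + 8 + 2 + 1 in binary powers of 2.
So 11^43 ≡ 672 · 646 · 121 · 11 ≡ 93 (mod 689).
Squaring chain: 93 → 381 → 471 → 672; never reaches −1, so base 11 is a Miller–Rabin witness that 689 is composite.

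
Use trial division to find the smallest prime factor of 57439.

71

57439 is odd.
Digit sum 28, not divisible by 3.
Ends in 9: not divisible by 5.
7: 57439 = 7·8205 + 4
11: 57439 = 11·5221 + 8
13: 57439 = 13·4418 + 5
17: 57439 = 17·3378 + 13
19: 57439 = 19·3023 + 2
23: 57439 = 23·2497 + 8
29: 57439 = 29·1980 + 19
31: 57439 = 31·1852 + 27
37: 57439 = 37·1552 + 15
41: 57439 = 41·1400 + 39
43: 57439 = 43·1335 + 34
47: 57439 = 47·1222 + 5
53: 57439 = 53·1083 + 40
59: 57439 = 59·973 + 32
61: 57439 = 61·941 + 38
67: 57439 = 67·857 + 20
71: 57439 = 71·809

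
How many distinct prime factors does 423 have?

423 = 3^2 · 47
423 = 3^2 · 47, which has 2 distinct prime factors.

2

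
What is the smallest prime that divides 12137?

53

12137 is odd.
Digit sum 14, not divisible by 3.
Ends in 7: not divisible by 5.
7: 12137 = 7·1733 + 6
11: 12137 = 11·1103 + 4
13: 12137 = 13·933 + 8
17: 12137 = 17·713 + 16
19: 12137 = 19·638 + 15
23: 12137 = 23·527 + 16
29: 12137 = 29·418 + 15
31: 12137 = 31·391 + 16
37: 12137 = 37·328 + 1
41: 12137 = 41·296 + 1
43: 12137 = 43·282 + 11
47: 12137 = 47·258 + 11
53: 12137 = 53·229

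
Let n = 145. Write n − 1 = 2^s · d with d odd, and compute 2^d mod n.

77

145 − 1 = 144 = 2^4 · 9, so d = 9.
2^1 ≡ 2 (mod 145)
2^2 ≡ 2^2 = 4 ≡ 4 (mod 145)
2^4 ≡ 4^2 = 16 ≡ 16 (mod 145)
2^8 ≡ 16^2 = 256 ≡ 111 (mod 145)
9 = 8 + 1 in binary powers of 2.
So 2^9 ≡ 111 · 2 ≡ 77 (mod 145).
Squaring chain: 77 → 129 → 111 → 141; never reaches −1, so base 2 is a Miller–Rabin witness that 145 is composite.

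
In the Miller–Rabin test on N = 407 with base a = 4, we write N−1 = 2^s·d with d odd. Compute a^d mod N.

284

407 − 1 = 406 = 2^1 · 203, so d = 203.
4^1 ≡ 4 (mod 407)
4^2 ≡ 4^2 = 16 ≡ 16 (mod 407)
4^4 ≡ 16^2 = 256 ≡ 256 (mod 407)
4^8 ≡ 256^2 = 65536 ≡ 9 (mod 407)
4^16 ≡ 9^2 = 81 ≡ 81 (mod 407)
4^32 ≡ 81^2 = 6561 ≡ 49 (mod 407)
4^64 ≡ 49^2 = 2401 ≡ 366 (mod 407)
4^128 ≡ 366^2 = 133956 ≡ 53 (mod 407)
203 = 128 + 64 + 8 + 2 + 1 in binary powers of 2.
So 4^203 ≡ 53 · 366 · 9 · 16 · 4 ≡ 284 (mod 407).
Squaring chain: 284; never reaches −1, so base 4 is a Miller–Rabin witness that 407 is composite.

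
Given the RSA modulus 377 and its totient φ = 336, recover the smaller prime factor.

φ(n) = (p−1)(q−1) = n − (p+q) + 1, so p + q = 377 − 336 + 1 = 42.
p and q are the roots of t² − 42t + 377 = 0.
Discriminant: 42² − 4·377 = 1764 − 1508 = 256; √256 = 16.
q = (42 − 16)/2 = 13, p = (42 + 16)/2 = 29.
Check: 13 · 29 = 377.

13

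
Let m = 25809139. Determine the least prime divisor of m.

25809139 is odd.
Digit sum 37, not divisible by 3.
Ends in 9: not divisible by 5.
7: 25809139 = 7·3687019 + 6
11: 25809139 = 11·2346285 + 4
13: 25809139 = 13·1985318 + 5
17: 25809139 = 17·1518184 + 11
19: 25809139 = 19·1358375 + 14
23: 25809139 = 23·1122136 + 11
29: 25809139 = 29·889970 + 9
31: 25809139 = 31·832552 + 27
37: 25809139 = 37·697544 + 11
41: 25809139 = 41·629491 + 8
43: 25809139 = 43·600212 + 23
47: 25809139 = 47·549130 + 29
53: 25809139 = 53·486964 + 47
59: 25809139 = 59·437443 + 2
61: 25809139 = 61·423100 + 39
67: 25809139 = 67·385211 + 2
71: 25809139 = 71·363509

71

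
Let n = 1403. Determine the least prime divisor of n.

1403 is odd.
Digit sum 8, not divisible by 3.
Ends in 3: not divisible by 5.
7: 1403 = 7·200 + 3
11: 1403 = 11·127 + 6
13: 1403 = 13·107 + 12
17: 1403 = 17·82 + 9
19: 1403 = 19·73 + 16
23: 1403 = 23·61

23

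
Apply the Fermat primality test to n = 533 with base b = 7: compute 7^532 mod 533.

7^1 ≡ 7 (mod 533)
7^2 ≡ 7^2 = 49 ≡ 49 (mod 533)
7^4 ≡ 49^2 = 2401 ≡ 269 (mod 533)
7^8 ≡ 269^2 = 72361 ≡ 406 (mod 533)
7^16 ≡ 406^2 = 164836 ≡ 139 (mod 533)
7^32 ≡ 139^2 = 19321 ≡ 133 (mod 533)
7^64 ≡ 133^2 = 17689 ≡ 100 (mod 533)
7^128 ≡ 100^2 = 10000 ≡ 406 (mod 533)
7^256 ≡ 406^2 = 164836 ≡ 139 (mod 533)
7^512 ≡ 139^2 = 19321 ≡ 133 (mod 533)
532 = 512 + 16 + 4 in binary powers of 2.
So 7^532 ≡ 133 · 139 · 269 ≡ 113 (mod 533).
Since 113 ≠ 1, base 7 is a Fermat witness: 533 is composite.

113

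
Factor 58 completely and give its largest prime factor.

29

58 = 2 · 29
29 is prime.
So 58 = 2 · 29; the largest prime factor is 29.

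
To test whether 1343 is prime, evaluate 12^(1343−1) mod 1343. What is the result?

12^1 ≡ 12 (mod 1343)
12^2 ≡ 12^2 = 144 ≡ 144 (mod 1343)
12^4 ≡ 144^2 = 20736 ≡ 591 (mod 1343)
12^8 ≡ 591^2 = 349281 ≡ 101 (mod 1343)
12^16 ≡ 101^2 = 10201 ≡ 800 (mod 1343)
12^32 ≡ 800^2 = 640000 ≡ 732 (mod 1343)
12^64 ≡ 732^2 = 535824 ≡ 1310 (mod 1343)
12^128 ≡ 1310^2 = 1716100 ≡ 1089 (mod 1343)
12^256 ≡ 1089^2 = 1185921 ≡ 52 (mod 1343)
12^512 ≡ 52^2 = 2704 ≡ 18 (mod 1343)
12^1024 ≡ 18^2 = 324 ≡ 324 (mod 1343)
1342 = 1024 + 256 + 32 + 16 + 8 + 4 + 2 in binary powers of 2.
So 12^1342 ≡ 324 · 52 · 732 · 800 · 101 · 591 · 144 ≡ 168 (mod 1343).
Since 168 ≠ 1, base 12 is a Fermat witness: 1343 is composite.

168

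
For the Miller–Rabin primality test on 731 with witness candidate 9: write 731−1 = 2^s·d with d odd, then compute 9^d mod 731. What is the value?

195

731 − 1 = 730 = 2^1 · 365, so d = 365.
9^1 ≡ 9 (mod 731)
9^2 ≡ 9^2 = 81 ≡ 81 (mod 731)
9^4 ≡ 81^2 = 6561 ≡ 713 (mod 731)
9^8 ≡ 713^2 = 508369 ≡ 324 (mod 731)
9^16 ≡ 324^2 = 104976 ≡ 443 (mod 731)
9^32 ≡ 443^2 = 196249 ≡ 341 (mod 731)
9^64 ≡ 341^2 = 116281 ≡ 52 (mod 731)
9^128 ≡ 52^2 = 2704 ≡ 511 (mod 731)
9^256 ≡ 511^2 = 261121 ≡ 154 (mod 731)
365 = 256 + 64 + 32 + 8 + 4 + 1 in binary powers of 2.
So 9^365 ≡ 154 · 52 · 341 · 324 · 713 · 9 ≡ 195 (mod 731).
Squaring chain: 195; never reaches −1, so base 9 is a Miller–Rabin witness that 731 is composite.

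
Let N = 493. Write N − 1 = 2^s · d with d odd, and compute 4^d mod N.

493 − 1 = 492 = 2^2 · 123, so d = 123.
4^1 ≡ 4 (mod 493)
4^2 ≡ 4^2 = 16 ≡ 16 (mod 493)
4^4 ≡ 16^2 = 256 ≡ 256 (mod 493)
4^8 ≡ 256^2 = 65536 ≡ 460 (mod 493)
4^16 ≡ 460^2 = 211600 ≡ 103 (mod 493)
4^32 ≡ 103^2 = 10609 ≡ 256 (mod 493)
4^64 ≡ 256^2 = 65536 ≡ 460 (mod 493)
123 = 64 + 32 + 16 + 8 + 2 + 1 in binary powers of 2.
So 4^123 ≡ 460 · 256 · 103 · 460 · 16 · 4 ≡ 353 (mod 493).
Squaring chain: 353 → 373; never reaches −1, so base 4 is a Miller–Rabin witness that 493 is composite.

353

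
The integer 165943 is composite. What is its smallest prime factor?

31

165943 is odd.
Digit sum 28, not divisible by 3.
Ends in 3: not divisible by 5.
7: 165943 = 7·23706 + 1
11: 165943 = 11·15085 + 8
13: 165943 = 13·12764 + 11
17: 165943 = 17·9761 + 6
19: 165943 = 19·8733 + 16
23: 165943 = 23·7214 + 21
29: 165943 = 29·5722 + 5
31: 165943 = 31·5353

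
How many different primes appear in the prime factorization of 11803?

3

11803 = 11 · 1073
1073 = 29 · 37
11803 = 11 · 29 · 37, which has 3 distinct prime factors.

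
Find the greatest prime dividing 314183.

97

314183 = 41 · 7663
7663 = 79 · 97
97 is prime.
So 314183 = 41 · 79 · 97; the largest prime factor is 97.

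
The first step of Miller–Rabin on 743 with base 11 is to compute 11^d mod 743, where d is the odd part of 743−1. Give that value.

1

743 − 1 = 742 = 2^1 · 371, so d = 371.
11^1 ≡ 11 (mod 743)
11^2 ≡ 11^2 = 121 ≡ 121 (mod 743)
11^4 ≡ 121^2 = 14641 ≡ 524 (mod 743)
11^8 ≡ 524^2 = 274576 ≡ 409 (mod 743)
11^16 ≡ 409^2 = 167281 ≡ 106 (mod 743)
11^32 ≡ 106^2 = 11236 ≡ 91 (mod 743)
11^64 ≡ 91^2 = 8281 ≡ 108 (mod 743)
11^128 ≡ 108^2 = 11664 ≡ 519 (mod 743)
11^256 ≡ 519^2 = 269361 ≡ 395 (mod 743)
371 = 256 + 64 + 32 + 16 + 2 + 1 in binary powers of 2.
So 11^371 ≡ 395 · 108 · 91 · 106 · 121 · 11 ≡ 1 (mod 743).
Since 11^d ≡ 1 (mod 743), base 11 does not prove 743 composite.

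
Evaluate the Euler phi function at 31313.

Factor: 31313 = 173 · 181.
φ(31313) = (173−1) · (181−1) = 172 · 180 = 30960.

30960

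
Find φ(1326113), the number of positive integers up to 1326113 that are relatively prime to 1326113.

Factor: 1326113 = 53 · 131 · 191.
φ(1326113) = (53−1) · (131−1) · (191−1) = 52 · 130 · 190 = 1284400.

1284400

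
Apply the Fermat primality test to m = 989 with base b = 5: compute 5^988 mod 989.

81

5^1 ≡ 5 (mod 989)
5^2 ≡ 5^2 = 25 ≡ 25 (mod 989)
5^4 ≡ 25^2 = 625 ≡ 625 (mod 989)
5^8 ≡ 625^2 = 390625 ≡ 959 (mod 989)
5^16 ≡ 959^2 = 919681 ≡ 900 (mod 989)
5^32 ≡ 900^2 = 810000 ≡ 9 (mod 989)
5^64 ≡ 9^2 = 81 ≡ 81 (mod 989)
5^128 ≡ 81^2 = 6561 ≡ 627 (mod 989)
5^256 ≡ 627^2 = 393129 ≡ 496 (mod 989)
5^512 ≡ 496^2 = 246016 ≡ 744 (mod 989)
988 = 512 + 256 + 128 + 64 + 16 + 8 + 4 in binary powers of 2.
So 5^988 ≡ 744 · 496 · 627 · 81 · 900 · 959 · 625 ≡ 81 (mod 989).
Since 81 ≠ 1, base 5 is a Fermat witness: 989 is composite.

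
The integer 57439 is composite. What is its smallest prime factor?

57439 is odd.
Digit sum 28, not divisible by 3.
Ends in 9: not divisible by 5.
7: 57439 = 7·8205 + 4
11: 57439 = 11·5221 + 8
13: 57439 = 13·4418 + 5
17: 57439 = 17·3378 + 13
19: 57439 = 19·3023 + 2
23: 57439 = 23·2497 + 8
29: 57439 = 29·1980 + 19
31: 57439 = 31·1852 + 27
37: 57439 = 37·1552 + 15
41: 57439 = 41·1400 + 39
43: 57439 = 43·1335 + 34
47: 57439 = 47·1222 + 5
53: 57439 = 53·1083 + 40
59: 57439 = 59·973 + 32
61: 57439 = 61·941 + 38
67: 57439 = 67·857 + 20
71: 57439 = 71·809

71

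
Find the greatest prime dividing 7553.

7553 = 7 · 1079
1079 = 13 · 83
83 is prime.
So 7553 = 7 · 13 · 83; the largest prime factor is 83.

83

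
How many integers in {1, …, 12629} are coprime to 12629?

12384

Factor: 12629 = 73 · 173.
φ(12629) = (73−1) · (173−1) = 72 · 172 = 12384.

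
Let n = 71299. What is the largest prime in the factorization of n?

47

71299 = 37 · 1927
1927 = 41 · 47
47 is prime.
So 71299 = 37 · 41 · 47; the largest prime factor is 47.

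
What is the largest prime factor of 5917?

5917 = 61 · 97
97 is prime.
So 5917 = 61 · 97; the largest prime factor is 97.

97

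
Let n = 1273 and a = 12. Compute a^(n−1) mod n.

210

12^1 ≡ 12 (mod 1273)
12^2 ≡ 12^2 = 144 ≡ 144 (mod 1273)
12^4 ≡ 144^2 = 20736 ≡ 368 (mod 1273)
12^8 ≡ 368^2 = 135424 ≡ 486 (mod 1273)
12^16 ≡ 486^2 = 236196 ≡ 691 (mod 1273)
12^32 ≡ 691^2 = 477481 ≡ 106 (mod 1273)
12^64 ≡ 106^2 = 11236 ≡ 1052 (mod 1273)
12^128 ≡ 1052^2 = 1106704 ≡ 467 (mod 1273)
12^256 ≡ 467^2 = 218089 ≡ 406 (mod 1273)
12^512 ≡ 406^2 = 164836 ≡ 619 (mod 1273)
12^1024 ≡ 619^2 = 383161 ≡ 1261 (mod 1273)
1272 = 1024 + 128 + 64 + 32 + 16 + 8 in binary powers of 2.
So 12^1272 ≡ 1261 · 467 · 1052 · 106 · 691 · 486 ≡ 210 (mod 1273).
Since 210 ≠ 1, base 12 is a Fermat witness: 1273 is composite.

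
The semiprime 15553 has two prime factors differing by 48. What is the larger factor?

151

Since p = q + 48, we have 15553 = q(q + 48), so q² + 48q − 15553 = 0.
Discriminant: 48² + 4·15553 = 2304 + 62212 = 64516; √64516 = 254.
q = (−48 + 254)/2 = 103, and p = q + 48 = 151.
Check: 103 · 151 = 15553.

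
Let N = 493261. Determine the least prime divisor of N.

493261 is odd.
Digit sum 25, not divisible by 3.
Ends in 1: not divisible by 5.
7: 493261 = 7·70465 + 6
11: 493261 = 11·44841 + 10
13: 493261 = 13·37943 + 2
17: 493261 = 17·29015 + 6
19: 493261 = 19·25961 + 2
23: 493261 = 23·21446 + 3
29: 493261 = 29·17009

29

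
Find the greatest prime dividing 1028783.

1028783 = 7 · 146969
146969 = 47 · 3127
3127 = 53 · 59
59 is prime.
So 1028783 = 7 · 47 · 53 · 59; the largest prime factor is 59.

59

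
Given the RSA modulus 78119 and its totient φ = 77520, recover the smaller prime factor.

φ(n) = (p−1)(q−1) = n − (p+q) + 1, so p + q = 78119 − 77520 + 1 = 600.
p and q are the roots of t² − 600t + 78119 = 0.
Discriminant: 600² − 4·78119 = 360000 − 312476 = 47524; √47524 = 218.
q = (600 − 218)/2 = 191, p = (600 + 218)/2 = 409.
Check: 191 · 409 = 78119.

191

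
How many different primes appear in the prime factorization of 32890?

5

32890 = 2 · 16445
16445 = 5 · 3289
3289 = 11 · 299
299 = 13 · 23
32890 = 2 · 5 · 11 · 13 · 23, which has 5 distinct prime factors.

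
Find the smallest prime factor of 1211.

1211 is odd.
Digit sum 5, not divisible by 3.
Ends in 1: not divisible by 5.
7: 1211 = 7·173

7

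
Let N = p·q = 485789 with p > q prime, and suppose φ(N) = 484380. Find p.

φ(n) = (p−1)(q−1) = n − (p+q) + 1, so p + q = 485789 − 484380 + 1 = 1410.
p and q are the roots of t² − 1410t + 485789 = 0.
Discriminant: 1410² − 4·485789 = 1988100 − 1943156 = 44944; √44944 = 212.
q = (1410 − 212)/2 = 599, p = (1410 + 212)/2 = 811.
Check: 599 · 811 = 485789.

811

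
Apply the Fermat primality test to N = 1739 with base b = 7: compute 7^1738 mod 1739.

7^1 ≡ 7 (mod 1739)
7^2 ≡ 7^2 = 49 ≡ 49 (mod 1739)
7^4 ≡ 49^2 = 2401 ≡ 662 (mod 1739)
7^8 ≡ 662^2 = 438244 ≡ 16 (mod 1739)
7^16 ≡ 16^2 = 256 ≡ 256 (mod 1739)
7^32 ≡ 256^2 = 65536 ≡ 1193 (mod 1739)
7^64 ≡ 1193^2 = 1423249 ≡ 747 (mod 1739)
7^128 ≡ 747^2 = 558009 ≡ 1529 (mod 1739)
7^256 ≡ 1529^2 = 2337841 ≡ 625 (mod 1739)
7^512 ≡ 625^2 = 390625 ≡ 1089 (mod 1739)
7^1024 ≡ 1089^2 = 1185921 ≡ 1662 (mod 1739)
1738 = 1024 + 512 + 128 + 64 + 8 + 2 in binary powers of 2.
So 7^1738 ≡ 1662 · 1089 · 1529 · 747 · 16 · 49 ≡ 636 (mod 1739).
Since 636 ≠ 1, base 7 is a Fermat witness: 1739 is composite.

636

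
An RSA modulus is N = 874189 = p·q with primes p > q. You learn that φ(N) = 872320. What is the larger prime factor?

941

φ(n) = (p−1)(q−1) = n − (p+q) + 1, so p + q = 874189 − 872320 + 1 = 1870.
p and q are the roots of t² − 1870t + 874189 = 0.
Discriminant: 1870² − 4·874189 = 3496900 − 3496756 = 144; √144 = 12.
q = (1870 − 12)/2 = 929, p = (1870 + 12)/2 = 941.
Check: 929 · 941 = 874189.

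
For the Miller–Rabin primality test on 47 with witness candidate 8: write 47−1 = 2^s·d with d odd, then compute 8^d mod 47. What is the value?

47 − 1 = 46 = 2^1 · 23, so d = 23.
8^1 ≡ 8 (mod 47)
8^2 ≡ 8^2 = 64 ≡ 17 (mod 47)
8^4 ≡ 17^2 = 289 ≡ 7 (mod 47)
8^8 ≡ 7^2 = 49 ≡ 2 (mod 47)
8^16 ≡ 2^2 = 4 ≡ 4 (mod 47)
23 = 16 + 4 + 2 + 1 in binary powers of 2.
So 8^23 ≡ 4 · 7 · 17 · 8 ≡ 1 (mod 47).
Since 8^d ≡ 1 (mod 47), base 8 does not prove 47 composite.

1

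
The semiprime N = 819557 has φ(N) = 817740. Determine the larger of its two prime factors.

991

φ(n) = (p−1)(q−1) = n − (p+q) + 1, so p + q = 819557 − 817740 + 1 = 1818.
p and q are the roots of t² − 1818t + 819557 = 0.
Discriminant: 1818² − 4·819557 = 3305124 − 3278228 = 26896; √26896 = 164.
q = (1818 − 164)/2 = 827, p = (1818 + 164)/2 = 991.
Check: 827 · 991 = 819557.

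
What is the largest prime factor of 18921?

18921 = 3 · 6307
6307 = 7 · 901
901 = 17 · 53
53 is prime.
So 18921 = 3 · 7 · 17 · 53; the largest prime factor is 53.

53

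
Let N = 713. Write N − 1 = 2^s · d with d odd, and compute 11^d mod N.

713 − 1 = 712 = 2^3 · 89, so d = 89.
11^1 ≡ 11 (mod 713)
11^2 ≡ 11^2 = 121 ≡ 121 (mod 713)
11^4 ≡ 121^2 = 14641 ≡ 381 (mod 713)
11^8 ≡ 381^2 = 145161 ≡ 422 (mod 713)
11^16 ≡ 422^2 = 178084 ≡ 547 (mod 713)
11^32 ≡ 547^2 = 299209 ≡ 462 (mod 713)
11^64 ≡ 462^2 = 213444 ≡ 257 (mod 713)
89 = 64 + 16 + 8 + 1 in binary powers of 2.
So 11^89 ≡ 257 · 547 · 422 · 11 ≡ 172 (mod 713).
Squaring chain: 172 → 351 → 565; never reaches −1, so base 11 is a Miller–Rabin witness that 713 is composite.

172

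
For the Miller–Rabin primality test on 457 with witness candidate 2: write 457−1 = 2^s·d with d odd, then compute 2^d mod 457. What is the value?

457 − 1 = 456 = 2^3 · 57, so d = 57.
2^1 ≡ 2 (mod 457)
2^2 ≡ 2^2 = 4 ≡ 4 (mod 457)
2^4 ≡ 4^2 = 16 ≡ 16 (mod 457)
2^8 ≡ 16^2 = 256 ≡ 256 (mod 457)
2^16 ≡ 256^2 = 65536 ≡ 185 (mod 457)
2^32 ≡ 185^2 = 34225 ≡ 407 (mod 457)
57 = 32 + 16 + 8 + 1 in binary powers of 2.
So 2^57 ≡ 407 · 185 · 256 · 2 ≡ 348 (mod 457).
Squaring chain: 348 → 456 → 1; reaches −1, so base 2 does not prove 457 composite.

348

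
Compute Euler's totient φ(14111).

13872

Factor: 14111 = 103 · 137.
φ(14111) = (103−1) · (137−1) = 102 · 136 = 13872.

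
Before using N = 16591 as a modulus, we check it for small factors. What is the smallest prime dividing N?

47

16591 is odd.
Digit sum 22, not divisible by 3.
Ends in 1: not divisible by 5.
7: 16591 = 7·2370 + 1
11: 16591 = 11·1508 + 3
13: 16591 = 13·1276 + 3
17: 16591 = 17·975 + 16
19: 16591 = 19·873 + 4
23: 16591 = 23·721 + 8
29: 16591 = 29·572 + 3
31: 16591 = 31·535 + 6
37: 16591 = 37·448 + 15
41: 16591 = 41·404 + 27
43: 16591 = 43·385 + 36
47: 16591 = 47·353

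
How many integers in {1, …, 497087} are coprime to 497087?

Factor: 497087 = 53 · 83 · 113.
φ(497087) = (53−1) · (83−1) · (113−1) = 52 · 82 · 112 = 477568.

477568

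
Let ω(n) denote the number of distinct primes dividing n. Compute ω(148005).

5

148005 = 3^2 · 16445
16445 = 5 · 3289
3289 = 11 · 299
299 = 13 · 23
148005 = 3^2 · 5 · 11 · 13 · 23, which has 5 distinct prime factors.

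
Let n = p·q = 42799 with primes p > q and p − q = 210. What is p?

337

Since p = q + 210, we have 42799 = q(q + 210), so q² + 210q − 42799 = 0.
Discriminant: 210² + 4·42799 = 44100 + 171196 = 215296; √215296 = 464.
q = (−210 + 464)/2 = 127, and p = q + 210 = 337.
Check: 127 · 337 = 42799.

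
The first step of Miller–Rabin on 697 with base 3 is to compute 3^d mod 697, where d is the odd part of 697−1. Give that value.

96

697 − 1 = 696 = 2^3 · 87, so d = 87.
3^1 ≡ 3 (mod 697)
3^2 ≡ 3^2 = 9 ≡ 9 (mod 697)
3^4 ≡ 9^2 = 81 ≡ 81 (mod 697)
3^8 ≡ 81^2 = 6561 ≡ 288 (mod 697)
3^16 ≡ 288^2 = 82944 ≡ 1 (mod 697)
3^32 ≡ 1^2 = 1 ≡ 1 (mod 697)
3^64 ≡ 1^2 = 1 ≡ 1 (mod 697)
87 = 64 + 16 + 4 + 2 + 1 in binary powers of 2.
So 3^87 ≡ 1 · 1 · 81 · 9 · 3 ≡ 96 (mod 697).
Squaring chain: 96 → 155 → 327; never reaches −1, so base 3 is a Miller–Rabin witness that 697 is composite.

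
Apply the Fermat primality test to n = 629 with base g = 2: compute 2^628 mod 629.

305

2^1 ≡ 2 (mod 629)
2^2 ≡ 2^2 = 4 ≡ 4 (mod 629)
2^4 ≡ 4^2 = 16 ≡ 16 (mod 629)
2^8 ≡ 16^2 = 256 ≡ 256 (mod 629)
2^16 ≡ 256^2 = 65536 ≡ 120 (mod 629)
2^32 ≡ 120^2 = 14400 ≡ 562 (mod 629)
2^64 ≡ 562^2 = 315844 ≡ 86 (mod 629)
2^128 ≡ 86^2 = 7396 ≡ 477 (mod 629)
2^256 ≡ 477^2 = 227529 ≡ 460 (mod 629)
2^512 ≡ 460^2 = 211600 ≡ 256 (mod 629)
628 = 512 + 64 + 32 + 16 + 4 in binary powers of 2.
So 2^628 ≡ 256 · 86 · 562 · 120 · 16 ≡ 305 (mod 629).
Since 305 ≠ 1, base 2 is a Fermat witness: 629 is composite.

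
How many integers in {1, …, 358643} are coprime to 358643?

Factor: 358643 = 29 · 83 · 149.
φ(358643) = (29−1) · (83−1) · (149−1) = 28 · 82 · 148 = 339808.

339808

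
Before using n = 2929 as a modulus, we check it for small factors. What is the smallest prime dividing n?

29

2929 is odd.
Digit sum 22, not divisible by 3.
Ends in 9: not divisible by 5.
7: 2929 = 7·418 + 3
11: 2929 = 11·266 + 3
13: 2929 = 13·225 + 4
17: 2929 = 17·172 + 5
19: 2929 = 19·154 + 3
23: 2929 = 23·127 + 8
29: 2929 = 29·101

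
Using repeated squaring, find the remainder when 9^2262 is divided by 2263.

1242

9^1 ≡ 9 (mod 2263)
9^2 ≡ 9^2 = 81 ≡ 81 (mod 2263)
9^4 ≡ 81^2 = 6561 ≡ 2035 (mod 2263)
9^8 ≡ 2035^2 = 4141225 ≡ 2198 (mod 2263)
9^16 ≡ 2198^2 = 4831204 ≡ 1962 (mod 2263)
9^32 ≡ 1962^2 = 3849444 ≡ 81 (mod 2263)
9^64 ≡ 81^2 = 6561 ≡ 2035 (mod 2263)
9^128 ≡ 2035^2 = 4141225 ≡ 2198 (mod 2263)
9^256 ≡ 2198^2 = 4831204 ≡ 1962 (mod 2263)
9^512 ≡ 1962^2 = 3849444 ≡ 81 (mod 2263)
9^1024 ≡ 81^2 = 6561 ≡ 2035 (mod 2263)
9^2048 ≡ 2035^2 = 4141225 ≡ 2198 (mod 2263)
2262 = 2048 + 128 + 64 + 16 + 4 + 2 in binary powers of 2.
So 9^2262 ≡ 2198 · 2198 · 2035 · 1962 · 2035 · 81 ≡ 1242 (mod 2263).
Since 1242 ≠ 1, base 9 is a Fermat witness: 2263 is composite.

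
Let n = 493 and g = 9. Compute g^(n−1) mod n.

9^1 ≡ 9 (mod 493)
9^2 ≡ 9^2 = 81 ≡ 81 (mod 493)
9^4 ≡ 81^2 = 6561 ≡ 152 (mod 493)
9^8 ≡ 152^2 = 23104 ≡ 426 (mod 493)
9^16 ≡ 426^2 = 181476 ≡ 52 (mod 493)
9^32 ≡ 52^2 = 2704 ≡ 239 (mod 493)
9^64 ≡ 239^2 = 57121 ≡ 426 (mod 493)
9^128 ≡ 426^2 = 181476 ≡ 52 (mod 493)
9^256 ≡ 52^2 = 2704 ≡ 239 (mod 493)
492 = 256 + 128 + 64 + 32 + 8 + 4 in binary powers of 2.
So 9^492 ≡ 239 · 52 · 426 · 239 · 426 · 152 ≡ 458 (mod 493).
Since 458 ≠ 1, base 9 is a Fermat witness: 493 is composite.

458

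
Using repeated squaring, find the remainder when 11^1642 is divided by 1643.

11^1 ≡ 11 (mod 1643)
11^2 ≡ 11^2 = 121 ≡ 121 (mod 1643)
11^4 ≡ 121^2 = 14641 ≡ 1497 (mod 1643)
11^8 ≡ 1497^2 = 2241009 ≡ 1600 (mod 1643)
11^16 ≡ 1600^2 = 2560000 ≡ 206 (mod 1643)
11^32 ≡ 206^2 = 42436 ≡ 1361 (mod 1643)
11^64 ≡ 1361^2 = 1852321 ≡ 660 (mod 1643)
11^128 ≡ 660^2 = 435600 ≡ 205 (mod 1643)
11^256 ≡ 205^2 = 42025 ≡ 950 (mod 1643)
11^512 ≡ 950^2 = 902500 ≡ 493 (mod 1643)
11^1024 ≡ 493^2 = 243049 ≡ 1528 (mod 1643)
1642 = 1024 + 512 + 64 + 32 + 8 + 2 in binary powers of 2.
So 11^1642 ≡ 1528 · 493 · 660 · 1361 · 1600 · 121 ≡ 1444 (mod 1643).
Since 1444 ≠ 1, base 11 is a Fermat witness: 1643 is composite.

1444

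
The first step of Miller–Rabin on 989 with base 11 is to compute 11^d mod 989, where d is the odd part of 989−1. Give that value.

989 − 1 = 988 = 2^2 · 247, so d = 247.
11^1 ≡ 11 (mod 989)
11^2 ≡ 11^2 = 121 ≡ 121 (mod 989)
11^4 ≡ 121^2 = 14641 ≡ 795 (mod 989)
11^8 ≡ 795^2 = 632025 ≡ 54 (mod 989)
11^16 ≡ 54^2 = 2916 ≡ 938 (mod 989)
11^32 ≡ 938^2 = 879844 ≡ 623 (mod 989)
11^64 ≡ 623^2 = 388129 ≡ 441 (mod 989)
11^128 ≡ 441^2 = 194481 ≡ 637 (mod 989)
247 = 128 + 64 + 32 + 16 + 4 + 2 + 1 in binary powers of 2.
So 11^247 ≡ 637 · 441 · 623 · 938 · 795 · 121 · 11 ≡ 465 (mod 989).
Squaring chain: 465 → 623; never reaches −1, so base 11 is a Miller–Rabin witness that 989 is composite.

465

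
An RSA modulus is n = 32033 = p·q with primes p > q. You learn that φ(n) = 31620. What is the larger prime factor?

311

φ(n) = (p−1)(q−1) = n − (p+q) + 1, so p + q = 32033 − 31620 + 1 = 414.
p and q are the roots of t² − 414t + 32033 = 0.
Discriminant: 414² − 4·32033 = 171396 − 128132 = 43264; √43264 = 208.
q = (414 − 208)/2 = 103, p = (414 + 208)/2 = 311.
Check: 103 · 311 = 32033.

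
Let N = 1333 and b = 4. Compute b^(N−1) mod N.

16

4^1 ≡ 4 (mod 1333)
4^2 ≡ 4^2 = 16 ≡ 16 (mod 1333)
4^4 ≡ 16^2 = 256 ≡ 256 (mod 1333)
4^8 ≡ 256^2 = 65536 ≡ 219 (mod 1333)
4^16 ≡ 219^2 = 47961 ≡ 1306 (mod 1333)
4^32 ≡ 1306^2 = 1705636 ≡ 729 (mod 1333)
4^64 ≡ 729^2 = 531441 ≡ 907 (mod 1333)
4^128 ≡ 907^2 = 822649 ≡ 188 (mod 1333)
4^256 ≡ 188^2 = 35344 ≡ 686 (mod 1333)
4^512 ≡ 686^2 = 470596 ≡ 47 (mod 1333)
4^1024 ≡ 47^2 = 2209 ≡ 876 (mod 1333)
1332 = 1024 + 256 + 32 + 16 + 4 in binary powers of 2.
So 4^1332 ≡ 876 · 686 · 729 · 1306 · 256 ≡ 16 (mod 1333).
Since 16 ≠ 1, base 4 is a Fermat witness: 1333 is composite.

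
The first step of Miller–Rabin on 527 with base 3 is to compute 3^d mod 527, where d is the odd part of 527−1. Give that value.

11

527 − 1 = 526 = 2^1 · 263, so d = 263.
3^1 ≡ 3 (mod 527)
3^2 ≡ 3^2 = 9 ≡ 9 (mod 527)
3^4 ≡ 9^2 = 81 ≡ 81 (mod 527)
3^8 ≡ 81^2 = 6561 ≡ 237 (mod 527)
3^16 ≡ 237^2 = 56169 ≡ 307 (mod 527)
3^32 ≡ 307^2 = 94249 ≡ 443 (mod 527)
3^64 ≡ 443^2 = 196249 ≡ 205 (mod 527)
3^128 ≡ 205^2 = 42025 ≡ 392 (mod 527)
3^256 ≡ 392^2 = 153664 ≡ 307 (mod 527)
263 = 256 + 4 + 2 + 1 in binary powers of 2.
So 3^263 ≡ 307 · 81 · 9 · 3 ≡ 11 (mod 527).
Squaring chain: 11; never reaches −1, so base 3 is a Miller–Rabin witness that 527 is composite.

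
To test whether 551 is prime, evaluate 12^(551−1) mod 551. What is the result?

463

12^1 ≡ 12 (mod 551)
12^2 ≡ 12^2 = 144 ≡ 144 (mod 551)
12^4 ≡ 144^2 = 20736 ≡ 349 (mod 551)
12^8 ≡ 349^2 = 121801 ≡ 30 (mod 551)
12^16 ≡ 30^2 = 900 ≡ 349 (mod 551)
12^32 ≡ 349^2 = 121801 ≡ 30 (mod 551)
12^64 ≡ 30^2 = 900 ≡ 349 (mod 551)
12^128 ≡ 349^2 = 121801 ≡ 30 (mod 551)
12^256 ≡ 30^2 = 900 ≡ 349 (mod 551)
12^512 ≡ 349^2 = 121801 ≡ 30 (mod 551)
550 = 512 + 32 + 4 + 2 in binary powers of 2.
So 12^550 ≡ 30 · 30 · 349 · 144 ≡ 463 (mod 551).
Since 463 ≠ 1, base 12 is a Fermat witness: 551 is composite.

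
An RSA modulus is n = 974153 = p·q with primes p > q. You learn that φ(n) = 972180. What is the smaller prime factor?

983

φ(n) = (p−1)(q−1) = n − (p+q) + 1, so p + q = 974153 − 972180 + 1 = 1974.
p and q are the roots of t² − 1974t + 974153 = 0.
Discriminant: 1974² − 4·974153 = 3896676 − 3896612 = 64; √64 = 8.
q = (1974 − 8)/2 = 983, p = (1974 + 8)/2 = 991.
Check: 983 · 991 = 974153.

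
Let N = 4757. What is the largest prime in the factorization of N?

71

4757 = 67 · 71
71 is prime.
So 4757 = 67 · 71; the largest prime factor is 71.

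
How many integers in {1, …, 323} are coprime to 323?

Factor: 323 = 17 · 19.
φ(323) = (17−1) · (19−1) = 16 · 18 = 288.

288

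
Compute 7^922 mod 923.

7^1 ≡ 7 (mod 923)
7^2 ≡ 7^2 = 49 ≡ 49 (mod 923)
7^4 ≡ 49^2 = 2401 ≡ 555 (mod 923)
7^8 ≡ 555^2 = 308025 ≡ 666 (mod 923)
7^16 ≡ 666^2 = 443556 ≡ 516 (mod 923)
7^32 ≡ 516^2 = 266256 ≡ 432 (mod 923)
7^64 ≡ 432^2 = 186624 ≡ 178 (mod 923)
7^128 ≡ 178^2 = 31684 ≡ 302 (mod 923)
7^256 ≡ 302^2 = 91204 ≡ 750 (mod 923)
7^512 ≡ 750^2 = 562500 ≡ 393 (mod 923)
922 = 512 + 256 + 128 + 16 + 8 + 2 in binary powers of 2.
So 7^922 ≡ 393 · 750 · 302 · 516 · 666 · 49 ≡ 4 (mod 923).
Since 4 ≠ 1, base 7 is a Fermat witness: 923 is composite.

4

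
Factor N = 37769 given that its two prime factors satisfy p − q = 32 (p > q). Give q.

179

Since p = q + 32, we have 37769 = q(q + 32), so q² + 32q − 37769 = 0.
Discriminant: 32² + 4·37769 = 1024 + 151076 = 152100; √152100 = 390.
q = (−32 + 390)/2 = 179, and p = q + 32 = 211.
Check: 179 · 211 = 37769.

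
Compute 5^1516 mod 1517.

1513

5^1 ≡ 5 (mod 1517)
5^2 ≡ 5^2 = 25 ≡ 25 (mod 1517)
5^4 ≡ 25^2 = 625 ≡ 625 (mod 1517)
5^8 ≡ 625^2 = 390625 ≡ 756 (mod 1517)
5^16 ≡ 756^2 = 571536 ≡ 1144 (mod 1517)
5^32 ≡ 1144^2 = 1308736 ≡ 1082 (mod 1517)
5^64 ≡ 1082^2 = 1170724 ≡ 1117 (mod 1517)
5^128 ≡ 1117^2 = 1247689 ≡ 715 (mod 1517)
5^256 ≡ 715^2 = 511225 ≡ 1513 (mod 1517)
5^512 ≡ 1513^2 = 2289169 ≡ 16 (mod 1517)
5^1024 ≡ 16^2 = 256 ≡ 256 (mod 1517)
1516 = 1024 + 256 + 128 + 64 + 32 + 8 + 4 in binary powers of 2.
So 5^1516 ≡ 256 · 1513 · 715 · 1117 · 1082 · 756 · 625 ≡ 1513 (mod 1517).
Since 1513 ≠ 1, base 5 is a Fermat witness: 1517 is composite.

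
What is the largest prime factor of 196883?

196883 = 47 · 4189
4189 = 59 · 71
71 is prime.
So 196883 = 47 · 59 · 71; the largest prime factor is 71.

71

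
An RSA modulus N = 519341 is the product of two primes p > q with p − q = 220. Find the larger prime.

Since p = q + 220, we have 519341 = q(q + 220), so q² + 220q − 519341 = 0.
Discriminant: 220² + 4·519341 = 48400 + 2077364 = 2125764; √2125764 = 1458.
q = (−220 + 1458)/2 = 619, and p = q + 220 = 839.
Check: 619 · 839 = 519341.

839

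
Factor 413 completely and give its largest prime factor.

413 = 7 · 59
59 is prime.
So 413 = 7 · 59; the largest prime factor is 59.

59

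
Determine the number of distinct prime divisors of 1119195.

1119195 = 3^2 · 124355
124355 = 5 · 24871
24871 = 7 · 3553
3553 = 11 · 323
323 = 17 · 19
1119195 = 3^2 · 5 · 7 · 11 · 17 · 19, which has 6 distinct prime factors.

6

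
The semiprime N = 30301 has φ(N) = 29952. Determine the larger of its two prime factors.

φ(n) = (p−1)(q−1) = n − (p+q) + 1, so p + q = 30301 − 29952 + 1 = 350.
p and q are the roots of t² − 350t + 30301 = 0.
Discriminant: 350² − 4·30301 = 122500 − 121204 = 1296; √1296 = 36.
q = (350 − 36)/2 = 157, p = (350 + 36)/2 = 193.
Check: 157 · 193 = 30301.

193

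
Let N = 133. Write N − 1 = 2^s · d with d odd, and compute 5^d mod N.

133 − 1 = 132 = 2^2 · 33, so d = 33.
5^1 ≡ 5 (mod 133)
5^2 ≡ 5^2 = 25 ≡ 25 (mod 133)
5^4 ≡ 25^2 = 625 ≡ 93 (mod 133)
5^8 ≡ 93^2 = 8649 ≡ 4 (mod 133)
5^16 ≡ 4^2 = 16 ≡ 16 (mod 133)
5^32 ≡ 16^2 = 256 ≡ 123 (mod 133)
33 = 32 + 1 in binary powers of 2.
So 5^33 ≡ 123 · 5 ≡ 83 (mod 133).
Squaring chain: 83 → 106; never reaches −1, so base 5 is a Miller–Rabin witness that 133 is composite.

83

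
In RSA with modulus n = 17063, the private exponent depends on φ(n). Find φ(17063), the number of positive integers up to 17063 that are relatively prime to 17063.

Factor: 17063 = 113 · 151.
φ(17063) = (113−1) · (151−1) = 112 · 150 = 16800.

16800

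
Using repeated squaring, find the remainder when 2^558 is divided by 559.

441

2^1 ≡ 2 (mod 559)
2^2 ≡ 2^2 = 4 ≡ 4 (mod 559)
2^4 ≡ 4^2 = 16 ≡ 16 (mod 559)
2^8 ≡ 16^2 = 256 ≡ 256 (mod 559)
2^16 ≡ 256^2 = 65536 ≡ 133 (mod 559)
2^32 ≡ 133^2 = 17689 ≡ 360 (mod 559)
2^64 ≡ 360^2 = 129600 ≡ 471 (mod 559)
2^128 ≡ 471^2 = 221841 ≡ 477 (mod 559)
2^256 ≡ 477^2 = 227529 ≡ 16 (mod 559)
2^512 ≡ 16^2 = 256 ≡ 256 (mod 559)
558 = 512 + 32 + 8 + 4 + 2 in binary powers of 2.
So 2^558 ≡ 256 · 360 · 256 · 16 · 4 ≡ 441 (mod 559).
Since 441 ≠ 1, base 2 is a Fermat witness: 559 is composite.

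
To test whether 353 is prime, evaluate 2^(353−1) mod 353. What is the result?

2^1 ≡ 2 (mod 353)
2^2 ≡ 2^2 = 4 ≡ 4 (mod 353)
2^4 ≡ 4^2 = 16 ≡ 16 (mod 353)
2^8 ≡ 16^2 = 256 ≡ 256 (mod 353)
2^16 ≡ 256^2 = 65536 ≡ 231 (mod 353)
2^32 ≡ 231^2 = 53361 ≡ 58 (mod 353)
2^64 ≡ 58^2 = 3364 ≡ 187 (mod 353)
2^128 ≡ 187^2 = 34969 ≡ 22 (mod 353)
2^256 ≡ 22^2 = 484 ≡ 131 (mod 353)
352 = 256 + 64 + 32 in binary powers of 2.
So 2^352 ≡ 131 · 187 · 58 ≡ 1 (mod 353).
Since the result is 1, base 2 gives no evidence that 353 is composite.

1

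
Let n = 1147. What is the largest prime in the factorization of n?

1147 = 31 · 37
37 is prime.
So 1147 = 31 · 37; the largest prime factor is 37.

37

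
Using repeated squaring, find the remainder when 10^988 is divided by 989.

10^1 ≡ 10 (mod 989)
10^2 ≡ 10^2 = 100 ≡ 100 (mod 989)
10^4 ≡ 100^2 = 10000 ≡ 110 (mod 989)
10^8 ≡ 110^2 = 12100 ≡ 232 (mod 989)
10^16 ≡ 232^2 = 53824 ≡ 418 (mod 989)
10^32 ≡ 418^2 = 174724 ≡ 660 (mod 989)
10^64 ≡ 660^2 = 435600 ≡ 440 (mod 989)
10^128 ≡ 440^2 = 193600 ≡ 745 (mod 989)
10^256 ≡ 745^2 = 555025 ≡ 196 (mod 989)
10^512 ≡ 196^2 = 38416 ≡ 834 (mod 989)
988 = 512 + 256 + 128 + 64 + 16 + 8 + 4 in binary powers of 2.
So 10^988 ≡ 834 · 196 · 745 · 440 · 418 · 232 · 110 ≡ 440 (mod 989).
Since 440 ≠ 1, base 10 is a Fermat witness: 989 is composite.

440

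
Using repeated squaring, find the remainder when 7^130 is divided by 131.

7^1 ≡ 7 (mod 131)
7^2 ≡ 7^2 = 49 ≡ 49 (mod 131)
7^4 ≡ 49^2 = 2401 ≡ 43 (mod 131)
7^8 ≡ 43^2 = 1849 ≡ 15 (mod 131)
7^16 ≡ 15^2 = 225 ≡ 94 (mod 131)
7^32 ≡ 94^2 = 8836 ≡ 59 (mod 131)
7^64 ≡ 59^2 = 3481 ≡ 75 (mod 131)
7^128 ≡ 75^2 = 5625 ≡ 123 (mod 131)
130 = 128 + 2 in binary powers of 2.
So 7^130 ≡ 123 · 49 ≡ 1 (mod 131).
Since the result is 1, base 7 gives no evidence that 131 is composite.

1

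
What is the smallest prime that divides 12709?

71

12709 is odd.
Digit sum 19, not divisible by 3.
Ends in 9: not divisible by 5.
7: 12709 = 7·1815 + 4
11: 12709 = 11·1155 + 4
13: 12709 = 13·977 + 8
17: 12709 = 17·747 + 10
19: 12709 = 19·668 + 17
23: 12709 = 23·552 + 13
29: 12709 = 29·438 + 7
31: 12709 = 31·409 + 30
37: 12709 = 37·343 + 18
41: 12709 = 41·309 + 40
43: 12709 = 43·295 + 24
47: 12709 = 47·270 + 19
53: 12709 = 53·239 + 42
59: 12709 = 59·215 + 24
61: 12709 = 61·208 + 21
67: 12709 = 67·189 + 46
71: 12709 = 71·179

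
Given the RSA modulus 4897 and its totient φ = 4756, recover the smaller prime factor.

φ(n) = (p−1)(q−1) = n − (p+q) + 1, so p + q = 4897 − 4756 + 1 = 142.
p and q are the roots of t² − 142t + 4897 = 0.
Discriminant: 142² − 4·4897 = 20164 − 19588 = 576; √576 = 24.
q = (142 − 24)/2 = 59, p = (142 + 24)/2 = 83.
Check: 59 · 83 = 4897.

59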